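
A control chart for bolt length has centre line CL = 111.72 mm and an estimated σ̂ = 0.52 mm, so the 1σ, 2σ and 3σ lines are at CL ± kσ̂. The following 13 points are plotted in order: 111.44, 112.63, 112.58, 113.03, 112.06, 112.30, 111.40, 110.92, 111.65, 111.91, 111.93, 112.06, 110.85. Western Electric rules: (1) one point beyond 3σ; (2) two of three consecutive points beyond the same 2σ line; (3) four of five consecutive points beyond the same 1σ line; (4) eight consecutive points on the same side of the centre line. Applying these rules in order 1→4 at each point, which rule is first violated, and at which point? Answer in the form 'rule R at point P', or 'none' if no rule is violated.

rule 3 at point 6

Zone of each point (C = within 1σ̂, B = 1σ̂–2σ̂, A = 2σ̂–3σ̂, * = beyond 3σ̂; sign = side of CL): 1:-C, 2:+B, 3:+B, 4:+A, 5:+C, 6:+B, 7:-C, 8:-B, 9:-C, 10:+C, 11:+C, 12:+C, 13:-B
Rule 3 (four of five consecutive points beyond the same 1σ limit) is satisfied at point 6.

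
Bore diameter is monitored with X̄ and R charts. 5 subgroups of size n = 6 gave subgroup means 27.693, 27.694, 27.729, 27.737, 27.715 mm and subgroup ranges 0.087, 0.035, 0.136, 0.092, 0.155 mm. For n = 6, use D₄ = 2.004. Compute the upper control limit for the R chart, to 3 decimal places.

R̄ = (0.087 + 0.035 + 0.136 + 0.092 + 0.155) / 5 = 0.5050 / 5 = 0.1010
UCL_R = D₄·R̄ = 2.004 × 0.1010 = 0.2024

0.202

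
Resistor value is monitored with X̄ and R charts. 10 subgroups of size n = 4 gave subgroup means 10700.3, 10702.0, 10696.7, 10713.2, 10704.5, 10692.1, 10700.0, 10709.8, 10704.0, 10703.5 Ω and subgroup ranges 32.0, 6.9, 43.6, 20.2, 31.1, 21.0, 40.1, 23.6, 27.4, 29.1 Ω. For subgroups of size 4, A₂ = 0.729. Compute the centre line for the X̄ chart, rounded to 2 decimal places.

X̄̄ = (10700.3 + 10702.0 + 10696.7 + 10713.2 + 10704.5 + 10692.1 + 10700.0 + 10709.8 + 10704.0 + 10703.5) / 10 = 107026.1000 / 10 = 10702.6100
CL = X̄̄ = 10702.6100

10702.61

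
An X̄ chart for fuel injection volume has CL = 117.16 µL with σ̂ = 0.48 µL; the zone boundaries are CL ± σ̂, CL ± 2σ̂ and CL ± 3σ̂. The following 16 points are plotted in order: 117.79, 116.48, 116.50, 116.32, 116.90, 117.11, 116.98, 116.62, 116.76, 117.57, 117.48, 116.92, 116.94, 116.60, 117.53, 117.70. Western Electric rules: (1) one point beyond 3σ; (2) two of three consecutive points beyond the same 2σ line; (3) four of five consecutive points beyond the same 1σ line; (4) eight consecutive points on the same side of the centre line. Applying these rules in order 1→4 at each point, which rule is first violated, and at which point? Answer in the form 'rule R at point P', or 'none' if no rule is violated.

rule 4 at point 9

Zone of each point (C = within 1σ̂, B = 1σ̂–2σ̂, A = 2σ̂–3σ̂, * = beyond 3σ̂; sign = side of CL): 1:+B, 2:-B, 3:-B, 4:-B, 5:-C, 6:-C, 7:-C, 8:-B, 9:-C, 10:+C, 11:+C, 12:-C, 13:-C, 14:-B, 15:+C, 16:+B
Rule 4 (eight consecutive points on the same side of the centre line) is satisfied at point 9.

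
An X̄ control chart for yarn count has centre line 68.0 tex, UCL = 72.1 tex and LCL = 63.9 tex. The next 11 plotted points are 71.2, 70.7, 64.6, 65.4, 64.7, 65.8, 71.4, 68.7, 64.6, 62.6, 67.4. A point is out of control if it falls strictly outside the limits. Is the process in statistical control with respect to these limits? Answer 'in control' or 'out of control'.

Compare each point to [63.9, 72.1]: sample 10 = 62.6 < LCL.

out of control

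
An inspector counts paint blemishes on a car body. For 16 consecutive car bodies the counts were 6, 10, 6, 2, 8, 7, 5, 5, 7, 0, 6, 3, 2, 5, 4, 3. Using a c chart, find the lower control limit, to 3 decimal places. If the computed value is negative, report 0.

0.000

c̄ = (6 + 10 + 6 + 2 + 8 + 7 + 5 + 5 + 7 + 0 + 6 + 3 + 2 + 5 + 4 + 3) / 16 = 79 / 16 = 4.9375
LCL = c̄ − 3√c̄ = 4.9375 − 3 × 2.2220 = -1.7286 → 0 (cannot be negative)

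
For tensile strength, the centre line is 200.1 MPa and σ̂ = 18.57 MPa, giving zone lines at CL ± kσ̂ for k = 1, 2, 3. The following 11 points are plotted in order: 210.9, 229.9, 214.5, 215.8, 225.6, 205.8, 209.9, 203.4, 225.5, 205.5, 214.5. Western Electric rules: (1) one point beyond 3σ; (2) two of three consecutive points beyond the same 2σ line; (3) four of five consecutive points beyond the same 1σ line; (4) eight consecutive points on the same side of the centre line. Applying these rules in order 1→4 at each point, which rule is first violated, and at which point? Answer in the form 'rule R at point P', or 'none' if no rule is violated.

Zone of each point (C = within 1σ̂, B = 1σ̂–2σ̂, A = 2σ̂–3σ̂, * = beyond 3σ̂; sign = side of CL): 1:+C, 2:+B, 3:+C, 4:+C, 5:+B, 6:+C, 7:+C, 8:+C, 9:+B, 10:+C, 11:+C
Rule 4 (eight consecutive points on the same side of the centre line) is satisfied at point 8.

rule 4 at point 8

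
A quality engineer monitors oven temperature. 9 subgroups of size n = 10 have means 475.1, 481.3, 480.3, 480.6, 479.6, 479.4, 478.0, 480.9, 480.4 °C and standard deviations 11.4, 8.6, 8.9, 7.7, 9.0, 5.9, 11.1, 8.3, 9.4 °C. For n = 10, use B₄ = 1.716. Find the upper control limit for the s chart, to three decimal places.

15.311

s̄ = (11.4 + 8.6 + 8.9 + 7.7 + 9.0 + 5.9 + 11.1 + 8.3 + 9.4) / 9 = 8.9222
UCL_s = B₄·s̄ = 1.716 × 8.9222 = 15.3105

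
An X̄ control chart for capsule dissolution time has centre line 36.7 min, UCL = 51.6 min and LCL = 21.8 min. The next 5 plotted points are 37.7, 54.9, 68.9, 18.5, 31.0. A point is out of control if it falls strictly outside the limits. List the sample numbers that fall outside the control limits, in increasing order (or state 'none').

2, 3, 4

Compare each point to [21.8, 51.6]: sample 2 = 54.9 > UCL; sample 3 = 68.9 > UCL; sample 4 = 18.5 < LCL.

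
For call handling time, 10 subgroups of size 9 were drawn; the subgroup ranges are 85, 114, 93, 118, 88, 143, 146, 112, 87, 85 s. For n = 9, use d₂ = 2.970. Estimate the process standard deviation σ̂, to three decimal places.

R̄ = (85 + 114 + 93 + 118 + 88 + 143 + 146 + 112 + 87 + 85) / 10 = 107.1000
σ̂ = R̄ / d₂ = 107.1000 / 2.970 = 36.0606

36.061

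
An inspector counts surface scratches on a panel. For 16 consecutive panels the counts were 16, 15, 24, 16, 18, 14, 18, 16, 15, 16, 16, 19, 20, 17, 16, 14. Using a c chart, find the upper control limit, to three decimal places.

c̄ = (16 + 15 + 24 + 16 + 18 + 14 + 18 + 16 + 15 + 16 + 16 + 19 + 20 + 17 + 16 + 14) / 16 = 270 / 16 = 16.8750
UCL = c̄ + 3√c̄ = 16.8750 + 3 × √16.8750 = 16.8750 + 3 × 4.1079 = 29.1988

29.199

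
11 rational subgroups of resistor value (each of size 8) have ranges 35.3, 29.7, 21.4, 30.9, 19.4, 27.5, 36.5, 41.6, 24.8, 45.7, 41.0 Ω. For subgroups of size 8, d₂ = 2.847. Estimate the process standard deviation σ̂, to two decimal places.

R̄ = (35.3 + 29.7 + 21.4 + 30.9 + 19.4 + 27.5 + 36.5 + 41.6 + 24.8 + 45.7 + 41.0) / 11 = 32.1636
σ̂ = R̄ / d₂ = 32.1636 / 2.847 = 11.2974

11.30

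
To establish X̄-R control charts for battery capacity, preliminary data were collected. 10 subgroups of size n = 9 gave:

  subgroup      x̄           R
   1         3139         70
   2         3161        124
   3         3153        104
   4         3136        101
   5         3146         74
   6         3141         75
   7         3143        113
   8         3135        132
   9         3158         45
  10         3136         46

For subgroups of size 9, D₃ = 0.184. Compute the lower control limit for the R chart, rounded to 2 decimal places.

16.27

R̄ = (70 + 124 + 104 + 101 + 74 + 75 + 113 + 132 + 45 + 46) / 10 = 884.0000 / 10 = 88.4000
LCL_R = D₃·R̄ = 0.184 × 88.4000 = 16.2656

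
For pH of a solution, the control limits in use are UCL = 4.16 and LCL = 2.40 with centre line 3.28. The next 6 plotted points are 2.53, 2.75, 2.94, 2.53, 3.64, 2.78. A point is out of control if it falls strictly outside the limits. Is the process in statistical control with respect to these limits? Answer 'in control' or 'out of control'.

in control

All 6 points lie within [2.40, 4.16].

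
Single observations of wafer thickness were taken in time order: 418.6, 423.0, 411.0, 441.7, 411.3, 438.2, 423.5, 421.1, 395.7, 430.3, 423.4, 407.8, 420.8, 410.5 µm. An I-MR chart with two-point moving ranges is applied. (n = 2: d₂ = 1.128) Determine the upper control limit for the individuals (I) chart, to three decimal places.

466.280

X̄ = (418.6 + 423.0 + 411.0 + 441.7 + 411.3 + 438.2 + 423.5 + 421.1 + 395.7 + 430.3 + 423.4 + 407.8 + 420.8 + 410.5) / 14 = 419.7786
Moving ranges: 4.4, 12.0, 30.7, 30.4, 26.9, 14.7, 2.4, 25.4, 34.6, 6.9, 15.6, 13.0, 10.3; M̄R̄ = 227.3000 / 13 = 17.4846
UCL = X̄ + 3·M̄R̄/d₂ = 419.7786 + 3 × 17.4846 / 1.128 = 466.2802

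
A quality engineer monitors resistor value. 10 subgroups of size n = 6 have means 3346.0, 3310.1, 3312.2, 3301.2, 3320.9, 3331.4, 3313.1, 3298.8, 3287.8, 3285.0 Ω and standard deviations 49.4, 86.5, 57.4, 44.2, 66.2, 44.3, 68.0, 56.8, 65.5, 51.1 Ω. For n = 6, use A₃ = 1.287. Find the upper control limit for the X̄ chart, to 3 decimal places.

X̄̄ = (3346.0 + 3310.1 + 3312.2 + 3301.2 + 3320.9 + 3331.4 + 3313.1 + 3298.8 + 3287.8 + 3285.0) / 10 = 3310.6500
s̄ = (49.4 + 86.5 + 57.4 + 44.2 + 66.2 + 44.3 + 68.0 + 56.8 + 65.5 + 51.1) / 10 = 58.9400
UCL = X̄̄ + A₃·s̄ = 3310.6500 + 1.287 × 58.9400 = 3386.5058

3386.506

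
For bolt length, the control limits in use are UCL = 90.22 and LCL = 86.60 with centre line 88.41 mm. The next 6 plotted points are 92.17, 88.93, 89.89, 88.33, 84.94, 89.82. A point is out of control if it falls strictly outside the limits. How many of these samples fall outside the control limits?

2

Compare each point to [86.60, 90.22]: sample 1 = 92.17 > UCL; sample 5 = 84.94 < LCL.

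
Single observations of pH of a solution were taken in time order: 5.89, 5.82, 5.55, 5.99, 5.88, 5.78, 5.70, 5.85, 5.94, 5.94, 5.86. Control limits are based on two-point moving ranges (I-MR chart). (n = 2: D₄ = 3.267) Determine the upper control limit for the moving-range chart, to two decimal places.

0.45

Moving ranges: 0.07, 0.27, 0.44, 0.11, 0.10, 0.08, 0.15, 0.09, 0.00, 0.08; M̄R̄ = 1.3900 / 10 = 0.1390
UCL_MR = D₄·M̄R̄ = 3.267 × 0.1390 = 0.4541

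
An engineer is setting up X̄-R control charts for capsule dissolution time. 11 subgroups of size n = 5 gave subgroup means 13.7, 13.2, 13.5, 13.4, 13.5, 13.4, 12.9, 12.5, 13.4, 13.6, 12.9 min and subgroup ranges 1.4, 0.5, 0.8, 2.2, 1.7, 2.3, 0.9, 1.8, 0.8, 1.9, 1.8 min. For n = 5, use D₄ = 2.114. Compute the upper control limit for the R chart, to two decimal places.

3.09

R̄ = (1.4 + 0.5 + 0.8 + 2.2 + 1.7 + 2.3 + 0.9 + 1.8 + 0.8 + 1.9 + 1.8) / 11 = 16.1000 / 11 = 1.4636
UCL_R = D₄·R̄ = 2.114 × 1.4636 = 3.0941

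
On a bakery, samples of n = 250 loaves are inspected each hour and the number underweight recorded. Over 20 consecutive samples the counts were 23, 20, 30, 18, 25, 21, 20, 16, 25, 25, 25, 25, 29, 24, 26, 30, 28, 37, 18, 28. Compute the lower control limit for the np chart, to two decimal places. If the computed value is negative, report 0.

p̄ = Σdᵢ / (k·n) = 493 / (20 × 250) = 0.09860
LCL = np̄ − 3·√(np̄(1−p̄)) = 24.6500 − 3 × 4.7138 = 10.5087

10.51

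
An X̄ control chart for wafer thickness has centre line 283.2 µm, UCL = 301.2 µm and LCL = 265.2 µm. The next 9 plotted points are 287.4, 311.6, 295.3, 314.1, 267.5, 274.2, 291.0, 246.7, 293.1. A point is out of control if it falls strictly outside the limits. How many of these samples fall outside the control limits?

Compare each point to [265.2, 301.2]: sample 2 = 311.6 > UCL; sample 4 = 314.1 > UCL; sample 8 = 246.7 < LCL.

3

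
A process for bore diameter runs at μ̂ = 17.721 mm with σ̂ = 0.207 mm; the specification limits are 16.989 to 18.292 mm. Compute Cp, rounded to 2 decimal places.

1.05

Cp = (USL − LSL) / (6σ̂) = (18.292 − 16.989) / (6 × 0.207) = 1.3030 / 1.2420 = 1.0491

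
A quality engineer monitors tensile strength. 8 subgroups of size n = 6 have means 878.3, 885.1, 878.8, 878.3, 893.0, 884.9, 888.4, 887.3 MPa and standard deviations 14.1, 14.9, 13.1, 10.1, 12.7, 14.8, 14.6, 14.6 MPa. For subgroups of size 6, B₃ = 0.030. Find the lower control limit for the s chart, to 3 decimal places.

0.408

s̄ = (14.1 + 14.9 + 13.1 + 10.1 + 12.7 + 14.8 + 14.6 + 14.6) / 8 = 13.6125
LCL_s = B₃·s̄ = 0.030 × 13.6125 = 0.4084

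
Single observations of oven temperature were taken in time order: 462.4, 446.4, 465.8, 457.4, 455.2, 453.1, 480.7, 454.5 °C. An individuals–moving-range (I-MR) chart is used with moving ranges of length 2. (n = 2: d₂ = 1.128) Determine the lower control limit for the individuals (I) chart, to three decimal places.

X̄ = (462.4 + 446.4 + 465.8 + 457.4 + 455.2 + 453.1 + 480.7 + 454.5) / 8 = 459.4375
Moving ranges: 16.0, 19.4, 8.4, 2.2, 2.1, 27.6, 26.2; M̄R̄ = 101.9000 / 7 = 14.5571
LCL = X̄ − 3·M̄R̄/d₂ = 459.4375 − 3 × 14.5571 / 1.128 = 420.7217

420.722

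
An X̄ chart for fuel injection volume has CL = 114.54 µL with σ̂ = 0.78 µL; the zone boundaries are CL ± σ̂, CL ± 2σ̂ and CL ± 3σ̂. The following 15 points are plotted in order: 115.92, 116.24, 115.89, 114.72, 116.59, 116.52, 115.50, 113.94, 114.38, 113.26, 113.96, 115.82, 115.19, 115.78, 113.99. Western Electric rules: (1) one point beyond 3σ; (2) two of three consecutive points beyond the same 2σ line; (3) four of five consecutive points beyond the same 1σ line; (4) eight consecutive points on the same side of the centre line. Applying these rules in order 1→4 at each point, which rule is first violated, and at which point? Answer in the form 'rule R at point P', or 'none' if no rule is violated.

rule 3 at point 5

Zone of each point (C = within 1σ̂, B = 1σ̂–2σ̂, A = 2σ̂–3σ̂, * = beyond 3σ̂; sign = side of CL): 1:+B, 2:+A, 3:+B, 4:+C, 5:+A, 6:+A, 7:+B, 8:-C, 9:-C, 10:-B, 11:-C, 12:+B, 13:+C, 14:+B, 15:-C
Rule 3 (four of five consecutive points beyond the same 1σ limit) is satisfied at point 5.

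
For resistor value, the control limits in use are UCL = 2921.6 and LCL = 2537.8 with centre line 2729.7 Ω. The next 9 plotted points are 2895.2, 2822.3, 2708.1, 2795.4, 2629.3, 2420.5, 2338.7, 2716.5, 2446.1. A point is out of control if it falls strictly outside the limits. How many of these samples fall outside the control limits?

Compare each point to [2537.8, 2921.6]: sample 6 = 2420.5 < LCL; sample 7 = 2338.7 < LCL; sample 9 = 2446.1 < LCL.

3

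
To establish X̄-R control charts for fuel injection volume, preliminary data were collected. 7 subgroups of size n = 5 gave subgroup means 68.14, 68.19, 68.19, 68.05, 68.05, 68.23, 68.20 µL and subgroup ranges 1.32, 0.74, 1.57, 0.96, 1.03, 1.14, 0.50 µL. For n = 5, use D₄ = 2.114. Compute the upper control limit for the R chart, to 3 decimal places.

2.193

R̄ = (1.32 + 0.74 + 1.57 + 0.96 + 1.03 + 1.14 + 0.50) / 7 = 7.2600 / 7 = 1.0371
UCL_R = D₄·R̄ = 2.114 × 1.0371 = 2.1925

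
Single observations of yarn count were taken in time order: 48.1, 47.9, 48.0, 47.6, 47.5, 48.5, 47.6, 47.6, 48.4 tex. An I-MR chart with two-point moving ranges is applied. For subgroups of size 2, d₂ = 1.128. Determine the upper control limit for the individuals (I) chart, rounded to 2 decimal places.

49.07

X̄ = (48.1 + 47.9 + 48.0 + 47.6 + 47.5 + 48.5 + 47.6 + 47.6 + 48.4) / 9 = 47.9111
Moving ranges: 0.2, 0.1, 0.4, 0.1, 1.0, 0.9, 0.0, 0.8; M̄R̄ = 3.5000 / 8 = 0.4375
UCL = X̄ + 3·M̄R̄/d₂ = 47.9111 + 3 × 0.4375 / 1.128 = 49.0747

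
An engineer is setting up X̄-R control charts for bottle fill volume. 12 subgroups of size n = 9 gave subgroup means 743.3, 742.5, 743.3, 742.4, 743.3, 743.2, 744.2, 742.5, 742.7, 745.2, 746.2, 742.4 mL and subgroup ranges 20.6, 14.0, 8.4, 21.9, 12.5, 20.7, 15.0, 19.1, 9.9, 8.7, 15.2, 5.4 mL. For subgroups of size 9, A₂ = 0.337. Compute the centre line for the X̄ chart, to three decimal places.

X̄̄ = (743.3 + 742.5 + 743.3 + 742.4 + 743.3 + 743.2 + 744.2 + 742.5 + 742.7 + 745.2 + 746.2 + 742.4) / 12 = 8921.2000 / 12 = 743.4333
CL = X̄̄ = 743.4333

743.433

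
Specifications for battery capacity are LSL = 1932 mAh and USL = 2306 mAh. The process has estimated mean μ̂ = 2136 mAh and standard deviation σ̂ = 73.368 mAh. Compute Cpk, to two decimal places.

Cpu = (USL − μ̂) / (3σ̂) = (2306 − 2136) / (3 × 73.368) = 0.7724; Cpl = (μ̂ − LSL) / (3σ̂) = (2136 − 1932) / (3 × 73.368) = 0.9268; Cpk = min(Cpu, Cpl) = 0.7724

0.77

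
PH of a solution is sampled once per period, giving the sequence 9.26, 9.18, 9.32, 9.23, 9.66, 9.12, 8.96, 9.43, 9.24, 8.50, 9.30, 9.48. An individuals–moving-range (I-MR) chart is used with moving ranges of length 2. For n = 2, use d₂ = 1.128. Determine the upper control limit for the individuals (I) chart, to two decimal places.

10.15

X̄ = (9.26 + 9.18 + 9.32 + 9.23 + 9.66 + 9.12 + 8.96 + 9.43 + 9.24 + 8.50 + 9.30 + 9.48) / 12 = 9.2233
Moving ranges: 0.08, 0.14, 0.09, 0.43, 0.54, 0.16, 0.47, 0.19, 0.74, 0.80, 0.18; M̄R̄ = 3.8200 / 11 = 0.3473
UCL = X̄ + 3·M̄R̄/d₂ = 9.2233 + 3 × 0.3473 / 1.128 = 10.1469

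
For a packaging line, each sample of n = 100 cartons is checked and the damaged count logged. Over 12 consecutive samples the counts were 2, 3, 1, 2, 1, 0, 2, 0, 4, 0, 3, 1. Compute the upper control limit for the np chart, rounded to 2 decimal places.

5.33

p̄ = Σdᵢ / (k·n) = 19 / (12 × 100) = 0.01583
UCL = np̄ + 3·√(np̄(1−p̄)) = 1.5833 + 3 × √(1.5833×0.98417) = 1.5833 + 3 × 1.2483 = 5.3282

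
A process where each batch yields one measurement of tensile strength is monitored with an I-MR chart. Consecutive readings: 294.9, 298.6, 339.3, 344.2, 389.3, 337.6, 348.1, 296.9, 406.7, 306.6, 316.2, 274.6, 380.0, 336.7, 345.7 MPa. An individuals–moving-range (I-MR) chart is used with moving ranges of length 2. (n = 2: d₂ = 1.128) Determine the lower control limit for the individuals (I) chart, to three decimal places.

X̄ = (294.9 + 298.6 + 339.3 + 344.2 + 389.3 + 337.6 + 348.1 + 296.9 + 406.7 + 306.6 + 316.2 + 274.6 + 380.0 + 336.7 + 345.7) / 15 = 334.3600
Moving ranges: 3.7, 40.7, 4.9, 45.1, 51.7, 10.5, 51.2, 109.8, 100.1, 9.6, 41.6, 105.4, 43.3, 9.0; M̄R̄ = 626.6000 / 14 = 44.7571
LCL = X̄ − 3·M̄R̄/d₂ = 334.3600 − 3 × 44.7571 / 1.128 = 215.3250

215.325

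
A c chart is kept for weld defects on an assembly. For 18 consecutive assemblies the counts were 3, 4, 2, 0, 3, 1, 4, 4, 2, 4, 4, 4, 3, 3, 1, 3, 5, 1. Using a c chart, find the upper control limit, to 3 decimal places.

c̄ = (3 + 4 + 2 + 0 + 3 + 1 + 4 + 4 + 2 + 4 + 4 + 4 + 3 + 3 + 1 + 3 + 5 + 1) / 18 = 51 / 18 = 2.8333
UCL = c̄ + 3√c̄ = 2.8333 + 3 × √2.8333 = 2.8333 + 3 × 1.6833 = 7.8831

7.883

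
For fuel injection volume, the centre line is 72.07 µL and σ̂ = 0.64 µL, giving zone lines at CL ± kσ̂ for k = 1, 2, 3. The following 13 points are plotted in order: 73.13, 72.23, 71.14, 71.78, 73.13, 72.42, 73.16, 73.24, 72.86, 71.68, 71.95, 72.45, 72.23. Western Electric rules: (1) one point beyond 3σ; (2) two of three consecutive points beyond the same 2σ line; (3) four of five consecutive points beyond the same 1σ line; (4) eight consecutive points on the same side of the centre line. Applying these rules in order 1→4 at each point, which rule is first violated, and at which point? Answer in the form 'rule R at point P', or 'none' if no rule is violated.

Zone of each point (C = within 1σ̂, B = 1σ̂–2σ̂, A = 2σ̂–3σ̂, * = beyond 3σ̂; sign = side of CL): 1:+B, 2:+C, 3:-B, 4:-C, 5:+B, 6:+C, 7:+B, 8:+B, 9:+B, 10:-C, 11:-C, 12:+C, 13:+C
Rule 3 (four of five consecutive points beyond the same 1σ limit) is satisfied at point 9.

rule 3 at point 9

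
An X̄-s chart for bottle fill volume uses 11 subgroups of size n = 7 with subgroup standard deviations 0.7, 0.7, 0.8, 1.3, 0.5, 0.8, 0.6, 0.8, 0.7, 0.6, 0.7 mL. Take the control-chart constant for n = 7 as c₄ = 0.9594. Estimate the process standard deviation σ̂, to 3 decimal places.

0.777

s̄ = (0.7 + 0.7 + 0.8 + 1.3 + 0.5 + 0.8 + 0.6 + 0.8 + 0.7 + 0.6 + 0.7) / 11 = 0.7455
σ̂ = s̄ / c₄ = 0.7455 / 0.9594 = 0.7770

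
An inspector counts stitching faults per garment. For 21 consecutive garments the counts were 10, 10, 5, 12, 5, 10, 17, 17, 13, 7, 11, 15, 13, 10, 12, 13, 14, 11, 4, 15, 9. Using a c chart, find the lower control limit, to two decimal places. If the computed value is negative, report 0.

1.10

c̄ = (10 + 10 + 5 + 12 + 5 + 10 + 17 + 17 + 13 + 7 + 11 + 15 + 13 + 10 + 12 + 13 + 14 + 11 + 4 + 15 + 9) / 21 = 233 / 21 = 11.0952
LCL = c̄ − 3√c̄ = 11.0952 − 3 × 3.3310 = 1.1024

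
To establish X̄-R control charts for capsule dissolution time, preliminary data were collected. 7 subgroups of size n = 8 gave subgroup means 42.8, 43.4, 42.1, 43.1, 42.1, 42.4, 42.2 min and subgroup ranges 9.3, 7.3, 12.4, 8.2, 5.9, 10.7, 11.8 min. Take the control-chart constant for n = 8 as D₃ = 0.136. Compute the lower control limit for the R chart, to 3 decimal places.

R̄ = (9.3 + 7.3 + 12.4 + 8.2 + 5.9 + 10.7 + 11.8) / 7 = 65.6000 / 7 = 9.3714
LCL_R = D₃·R̄ = 0.136 × 9.3714 = 1.2745

1.275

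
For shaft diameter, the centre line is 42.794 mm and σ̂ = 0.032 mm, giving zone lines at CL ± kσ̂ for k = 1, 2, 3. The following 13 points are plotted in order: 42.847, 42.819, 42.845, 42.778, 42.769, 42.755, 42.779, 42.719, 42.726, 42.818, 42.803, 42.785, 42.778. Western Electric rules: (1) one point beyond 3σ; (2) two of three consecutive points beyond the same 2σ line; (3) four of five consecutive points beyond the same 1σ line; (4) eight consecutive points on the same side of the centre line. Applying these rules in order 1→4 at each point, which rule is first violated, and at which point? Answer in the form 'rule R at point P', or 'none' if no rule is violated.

Zone of each point (C = within 1σ̂, B = 1σ̂–2σ̂, A = 2σ̂–3σ̂, * = beyond 3σ̂; sign = side of CL): 1:+B, 2:+C, 3:+B, 4:-C, 5:-C, 6:-B, 7:-C, 8:-A, 9:-A, 10:+C, 11:+C, 12:-C, 13:-C
Rule 2 (two of three consecutive points beyond the same 2σ limit) is satisfied at point 9.

rule 2 at point 9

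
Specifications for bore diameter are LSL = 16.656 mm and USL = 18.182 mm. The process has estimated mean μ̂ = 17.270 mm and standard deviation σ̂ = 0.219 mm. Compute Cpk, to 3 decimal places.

Cpu = (USL − μ̂) / (3σ̂) = (18.182 − 17.270) / (3 × 0.219) = 1.3881; Cpl = (μ̂ − LSL) / (3σ̂) = (17.270 − 16.656) / (3 × 0.219) = 0.9346; Cpk = min(Cpu, Cpl) = 0.9346

0.935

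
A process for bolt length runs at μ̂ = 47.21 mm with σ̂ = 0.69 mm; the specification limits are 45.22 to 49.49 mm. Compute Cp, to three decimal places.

1.031

Cp = (USL − LSL) / (6σ̂) = (49.49 − 45.22) / (6 × 0.69) = 4.2700 / 4.1400 = 1.0314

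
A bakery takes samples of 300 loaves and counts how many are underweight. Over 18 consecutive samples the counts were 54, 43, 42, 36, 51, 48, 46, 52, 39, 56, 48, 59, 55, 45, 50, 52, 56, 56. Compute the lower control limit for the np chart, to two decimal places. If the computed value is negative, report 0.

p̄ = Σdᵢ / (k·n) = 888 / (18 × 300) = 0.16444
LCL = np̄ − 3·√(np̄(1−p̄)) = 49.3333 − 3 × 6.4203 = 30.0723

30.07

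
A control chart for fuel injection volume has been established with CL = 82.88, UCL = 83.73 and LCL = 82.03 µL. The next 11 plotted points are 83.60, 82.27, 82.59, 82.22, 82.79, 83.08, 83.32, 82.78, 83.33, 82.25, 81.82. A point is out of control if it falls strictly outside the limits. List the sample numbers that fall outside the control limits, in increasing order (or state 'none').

11

Compare each point to [82.03, 83.73]: sample 11 = 81.82 < LCL.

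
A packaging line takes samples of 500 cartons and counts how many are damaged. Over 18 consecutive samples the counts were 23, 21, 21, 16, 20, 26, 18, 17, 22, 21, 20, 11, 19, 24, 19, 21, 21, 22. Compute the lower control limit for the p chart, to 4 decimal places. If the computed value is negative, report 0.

0.0139

p̄ = Σdᵢ / (k·n) = 362 / (18 × 500) = 0.04022
LCL = p̄ − 3·√(p̄(1−p̄)/n) = 0.04022 − 3 × 0.00879 = 0.01386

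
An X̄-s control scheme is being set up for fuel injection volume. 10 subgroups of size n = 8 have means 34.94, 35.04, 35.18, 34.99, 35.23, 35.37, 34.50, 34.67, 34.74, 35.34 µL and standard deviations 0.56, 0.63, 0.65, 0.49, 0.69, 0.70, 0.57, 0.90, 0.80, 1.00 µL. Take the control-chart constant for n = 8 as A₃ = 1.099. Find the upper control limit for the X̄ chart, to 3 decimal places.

35.768

X̄̄ = (34.94 + 35.04 + 35.18 + 34.99 + 35.23 + 35.37 + 34.50 + 34.67 + 34.74 + 35.34) / 10 = 35.0000
s̄ = (0.56 + 0.63 + 0.65 + 0.49 + 0.69 + 0.70 + 0.57 + 0.90 + 0.80 + 1.00) / 10 = 0.6990
UCL = X̄̄ + A₃·s̄ = 35.0000 + 1.099 × 0.6990 = 35.7682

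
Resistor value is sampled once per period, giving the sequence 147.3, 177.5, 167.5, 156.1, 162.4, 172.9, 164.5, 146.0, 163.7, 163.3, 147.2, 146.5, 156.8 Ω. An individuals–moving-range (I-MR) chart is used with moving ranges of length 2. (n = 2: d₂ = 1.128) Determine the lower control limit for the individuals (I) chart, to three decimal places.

128.222

X̄ = (147.3 + 177.5 + 167.5 + 156.1 + 162.4 + 172.9 + 164.5 + 146.0 + 163.7 + 163.3 + 147.2 + 146.5 + 156.8) / 13 = 159.3615
Moving ranges: 30.2, 10.0, 11.4, 6.3, 10.5, 8.4, 18.5, 17.7, 0.4, 16.1, 0.7, 10.3; M̄R̄ = 140.5000 / 12 = 11.7083
LCL = X̄ − 3·M̄R̄/d₂ = 159.3615 − 3 × 11.7083 / 1.128 = 128.2224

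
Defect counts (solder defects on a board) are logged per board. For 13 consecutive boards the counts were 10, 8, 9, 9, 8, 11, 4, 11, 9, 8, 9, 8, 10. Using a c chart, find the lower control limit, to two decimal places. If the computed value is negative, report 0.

0.00

c̄ = (10 + 8 + 9 + 9 + 8 + 11 + 4 + 11 + 9 + 8 + 9 + 8 + 10) / 13 = 114 / 13 = 8.7692
LCL = c̄ − 3√c̄ = 8.7692 − 3 × 2.9613 = -0.1146 → 0 (cannot be negative)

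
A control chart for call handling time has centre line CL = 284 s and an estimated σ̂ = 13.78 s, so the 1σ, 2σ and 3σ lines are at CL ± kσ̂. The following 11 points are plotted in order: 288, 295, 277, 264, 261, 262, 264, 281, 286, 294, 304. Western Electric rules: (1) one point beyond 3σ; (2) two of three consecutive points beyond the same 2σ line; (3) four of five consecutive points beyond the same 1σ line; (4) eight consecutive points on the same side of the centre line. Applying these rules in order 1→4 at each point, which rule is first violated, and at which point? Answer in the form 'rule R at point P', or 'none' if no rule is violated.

rule 3 at point 7

Zone of each point (C = within 1σ̂, B = 1σ̂–2σ̂, A = 2σ̂–3σ̂, * = beyond 3σ̂; sign = side of CL): 1:+C, 2:+C, 3:-C, 4:-B, 5:-B, 6:-B, 7:-B, 8:-C, 9:+C, 10:+C, 11:+B
Rule 3 (four of five consecutive points beyond the same 1σ limit) is satisfied at point 7.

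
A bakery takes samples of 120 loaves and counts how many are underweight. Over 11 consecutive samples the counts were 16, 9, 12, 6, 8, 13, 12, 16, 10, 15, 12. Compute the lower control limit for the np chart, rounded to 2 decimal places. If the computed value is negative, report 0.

p̄ = Σdᵢ / (k·n) = 129 / (11 × 120) = 0.09773
LCL = np̄ − 3·√(np̄(1−p̄)) = 11.7273 − 3 × 3.2529 = 1.9686

1.97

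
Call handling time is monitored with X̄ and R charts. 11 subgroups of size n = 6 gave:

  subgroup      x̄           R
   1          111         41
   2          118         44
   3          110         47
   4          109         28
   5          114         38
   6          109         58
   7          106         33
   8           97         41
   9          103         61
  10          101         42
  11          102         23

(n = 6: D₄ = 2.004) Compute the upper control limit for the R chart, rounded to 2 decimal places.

R̄ = (41 + 44 + 47 + 28 + 38 + 58 + 33 + 41 + 61 + 42 + 23) / 11 = 456.0000 / 11 = 41.4545
UCL_R = D₄·R̄ = 2.004 × 41.4545 = 83.0749

83.07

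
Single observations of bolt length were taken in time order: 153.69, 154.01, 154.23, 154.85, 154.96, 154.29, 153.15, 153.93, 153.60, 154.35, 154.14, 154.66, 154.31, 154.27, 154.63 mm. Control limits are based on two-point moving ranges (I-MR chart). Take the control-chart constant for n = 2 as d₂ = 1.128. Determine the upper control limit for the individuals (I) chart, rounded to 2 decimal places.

X̄ = (153.69 + 154.01 + 154.23 + 154.85 + 154.96 + 154.29 + 153.15 + 153.93 + 153.60 + 154.35 + 154.14 + 154.66 + 154.31 + 154.27 + 154.63) / 15 = 154.2047
Moving ranges: 0.32, 0.22, 0.62, 0.11, 0.67, 1.14, 0.78, 0.33, 0.75, 0.21, 0.52, 0.35, 0.04, 0.36; M̄R̄ = 6.4200 / 14 = 0.4586
UCL = X̄ + 3·M̄R̄/d₂ = 154.2047 + 3 × 0.4586 / 1.128 = 155.4243

155.42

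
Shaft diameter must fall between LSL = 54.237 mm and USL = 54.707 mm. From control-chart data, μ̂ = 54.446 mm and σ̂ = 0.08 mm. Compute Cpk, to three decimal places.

0.871

Cpu = (USL − μ̂) / (3σ̂) = (54.707 − 54.446) / (3 × 0.08) = 1.0875; Cpl = (μ̂ − LSL) / (3σ̂) = (54.446 − 54.237) / (3 × 0.08) = 0.8708; Cpk = min(Cpu, Cpl) = 0.8708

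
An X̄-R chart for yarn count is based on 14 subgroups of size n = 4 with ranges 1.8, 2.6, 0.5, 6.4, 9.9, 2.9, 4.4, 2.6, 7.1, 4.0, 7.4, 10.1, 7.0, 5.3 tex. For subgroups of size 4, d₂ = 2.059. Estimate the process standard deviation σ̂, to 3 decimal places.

R̄ = (1.8 + 2.6 + 0.5 + 6.4 + 9.9 + 2.9 + 4.4 + 2.6 + 7.1 + 4.0 + 7.4 + 10.1 + 7.0 + 5.3) / 14 = 5.1429
σ̂ = R̄ / d₂ = 5.1429 / 2.059 = 2.4977

2.498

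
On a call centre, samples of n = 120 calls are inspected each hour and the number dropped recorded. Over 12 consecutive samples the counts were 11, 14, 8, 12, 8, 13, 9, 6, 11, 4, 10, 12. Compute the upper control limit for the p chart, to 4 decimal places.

p̄ = Σdᵢ / (k·n) = 118 / (12 × 120) = 0.08194
UCL = p̄ + 3·√(p̄(1−p̄)/n) = 0.08194 + 3 × √(0.08194×0.91806/120) = 0.08194 + 3 × 0.02504 = 0.15706

0.1571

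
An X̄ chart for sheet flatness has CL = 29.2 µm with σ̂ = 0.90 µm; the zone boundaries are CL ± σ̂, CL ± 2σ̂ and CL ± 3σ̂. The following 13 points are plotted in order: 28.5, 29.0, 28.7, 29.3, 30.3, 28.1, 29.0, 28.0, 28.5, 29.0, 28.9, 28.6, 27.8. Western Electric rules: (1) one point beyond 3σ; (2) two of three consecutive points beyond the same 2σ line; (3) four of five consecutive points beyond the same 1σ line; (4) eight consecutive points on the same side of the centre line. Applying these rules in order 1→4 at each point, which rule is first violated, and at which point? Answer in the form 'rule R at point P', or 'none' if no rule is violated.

rule 4 at point 13

Zone of each point (C = within 1σ̂, B = 1σ̂–2σ̂, A = 2σ̂–3σ̂, * = beyond 3σ̂; sign = side of CL): 1:-C, 2:-C, 3:-C, 4:+C, 5:+B, 6:-B, 7:-C, 8:-B, 9:-C, 10:-C, 11:-C, 12:-C, 13:-B
Rule 4 (eight consecutive points on the same side of the centre line) is satisfied at point 13.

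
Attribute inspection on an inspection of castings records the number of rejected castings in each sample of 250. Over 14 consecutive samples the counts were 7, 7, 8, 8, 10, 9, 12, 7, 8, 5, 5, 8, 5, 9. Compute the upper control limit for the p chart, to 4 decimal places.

0.0637

p̄ = Σdᵢ / (k·n) = 108 / (14 × 250) = 0.03086
UCL = p̄ + 3·√(p̄(1−p̄)/n) = 0.03086 + 3 × √(0.03086×0.96914/250) = 0.03086 + 3 × 0.01094 = 0.06367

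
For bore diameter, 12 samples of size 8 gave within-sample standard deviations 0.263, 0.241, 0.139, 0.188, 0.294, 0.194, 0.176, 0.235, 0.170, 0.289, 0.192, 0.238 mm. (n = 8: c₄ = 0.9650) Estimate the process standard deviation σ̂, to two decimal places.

0.23

s̄ = (0.263 + 0.241 + 0.139 + 0.188 + 0.294 + 0.194 + 0.176 + 0.235 + 0.170 + 0.289 + 0.192 + 0.238) / 12 = 0.2182
σ̂ = s̄ / c₄ = 0.2182 / 0.9650 = 0.2262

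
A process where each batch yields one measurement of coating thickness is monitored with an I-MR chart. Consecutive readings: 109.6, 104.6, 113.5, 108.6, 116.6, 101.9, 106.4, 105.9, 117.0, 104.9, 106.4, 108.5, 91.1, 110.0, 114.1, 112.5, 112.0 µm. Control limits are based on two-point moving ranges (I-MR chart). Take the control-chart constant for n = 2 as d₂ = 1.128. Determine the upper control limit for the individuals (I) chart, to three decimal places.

127.696

X̄ = (109.6 + 104.6 + 113.5 + 108.6 + 116.6 + 101.9 + 106.4 + 105.9 + 117.0 + 104.9 + 106.4 + 108.5 + 91.1 + 110.0 + 114.1 + 112.5 + 112.0) / 17 = 108.4471
Moving ranges: 5.0, 8.9, 4.9, 8.0, 14.7, 4.5, 0.5, 11.1, 12.1, 1.5, 2.1, 17.4, 18.9, 4.1, 1.6, 0.5; M̄R̄ = 115.8000 / 16 = 7.2375
UCL = X̄ + 3·M̄R̄/d₂ = 108.4471 + 3 × 7.2375 / 1.128 = 127.6957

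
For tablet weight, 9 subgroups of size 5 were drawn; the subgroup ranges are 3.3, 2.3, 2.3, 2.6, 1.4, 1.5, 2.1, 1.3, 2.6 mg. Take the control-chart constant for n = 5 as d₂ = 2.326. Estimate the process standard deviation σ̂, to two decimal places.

0.93

R̄ = (3.3 + 2.3 + 2.3 + 2.6 + 1.4 + 1.5 + 2.1 + 1.3 + 2.6) / 9 = 2.1556
σ̂ = R̄ / d₂ = 2.1556 / 2.326 = 0.9267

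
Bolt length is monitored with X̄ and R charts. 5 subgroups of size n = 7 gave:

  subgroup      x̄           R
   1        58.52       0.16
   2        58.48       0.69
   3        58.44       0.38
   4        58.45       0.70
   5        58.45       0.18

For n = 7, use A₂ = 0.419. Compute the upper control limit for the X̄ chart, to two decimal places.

X̄̄ = (58.52 + 58.48 + 58.44 + 58.45 + 58.45) / 5 = 292.3400 / 5 = 58.4680
R̄ = (0.16 + 0.69 + 0.38 + 0.70 + 0.18) / 5 = 2.1100 / 5 = 0.4220
UCL = X̄̄ + A₂·R̄ = 58.4680 + 0.419 × 0.4220 = 58.6448

58.64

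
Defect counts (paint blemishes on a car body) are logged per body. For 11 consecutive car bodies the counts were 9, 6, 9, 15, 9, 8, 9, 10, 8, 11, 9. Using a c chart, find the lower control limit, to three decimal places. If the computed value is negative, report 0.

0.184

c̄ = (9 + 6 + 9 + 15 + 9 + 8 + 9 + 10 + 8 + 11 + 9) / 11 = 103 / 11 = 9.3636
LCL = c̄ − 3√c̄ = 9.3636 − 3 × 3.0600 = 0.1836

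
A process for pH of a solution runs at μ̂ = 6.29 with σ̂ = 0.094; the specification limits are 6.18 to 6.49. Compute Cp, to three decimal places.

Cp = (USL − LSL) / (6σ̂) = (6.49 − 6.18) / (6 × 0.094) = 0.3100 / 0.5640 = 0.5496

0.550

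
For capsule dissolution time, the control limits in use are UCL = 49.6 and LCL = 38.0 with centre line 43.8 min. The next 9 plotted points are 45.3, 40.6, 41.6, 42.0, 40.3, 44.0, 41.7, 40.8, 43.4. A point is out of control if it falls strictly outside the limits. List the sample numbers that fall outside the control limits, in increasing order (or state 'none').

All 9 points lie within [38.0, 49.6].

none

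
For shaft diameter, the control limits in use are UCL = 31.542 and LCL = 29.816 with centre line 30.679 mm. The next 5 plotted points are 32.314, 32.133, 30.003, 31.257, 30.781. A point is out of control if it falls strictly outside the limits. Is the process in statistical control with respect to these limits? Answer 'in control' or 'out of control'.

Compare each point to [29.816, 31.542]: sample 1 = 32.314 > UCL; sample 2 = 32.133 > UCL.

out of control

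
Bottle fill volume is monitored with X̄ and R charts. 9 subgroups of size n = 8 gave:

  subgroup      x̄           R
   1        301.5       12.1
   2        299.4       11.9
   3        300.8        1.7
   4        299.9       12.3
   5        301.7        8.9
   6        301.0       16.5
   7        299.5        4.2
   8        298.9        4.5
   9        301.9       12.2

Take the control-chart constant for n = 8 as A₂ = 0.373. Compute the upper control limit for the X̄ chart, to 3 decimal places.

X̄̄ = (301.5 + 299.4 + 300.8 + 299.9 + 301.7 + 301.0 + 299.5 + 298.9 + 301.9) / 9 = 2704.6000 / 9 = 300.5111
R̄ = (12.1 + 11.9 + 1.7 + 12.3 + 8.9 + 16.5 + 4.2 + 4.5 + 12.2) / 9 = 84.3000 / 9 = 9.3667
UCL = X̄̄ + A₂·R̄ = 300.5111 + 0.373 × 9.3667 = 304.0049

304.005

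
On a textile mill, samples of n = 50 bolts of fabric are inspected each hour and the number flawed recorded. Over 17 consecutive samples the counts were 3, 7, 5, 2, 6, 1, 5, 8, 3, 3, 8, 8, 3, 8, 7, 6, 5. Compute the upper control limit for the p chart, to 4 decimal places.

p̄ = Σdᵢ / (k·n) = 88 / (17 × 50) = 0.10353
UCL = p̄ + 3·√(p̄(1−p̄)/n) = 0.10353 + 3 × √(0.10353×0.89647/50) = 0.10353 + 3 × 0.04308 = 0.23278

0.2328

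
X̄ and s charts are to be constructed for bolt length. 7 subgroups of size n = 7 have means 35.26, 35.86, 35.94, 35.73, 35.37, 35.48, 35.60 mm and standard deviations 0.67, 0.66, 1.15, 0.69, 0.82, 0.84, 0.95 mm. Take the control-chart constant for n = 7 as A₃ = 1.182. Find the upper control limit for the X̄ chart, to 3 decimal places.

X̄̄ = (35.26 + 35.86 + 35.94 + 35.73 + 35.37 + 35.48 + 35.60) / 7 = 35.6057
s̄ = (0.67 + 0.66 + 1.15 + 0.69 + 0.82 + 0.84 + 0.95) / 7 = 0.8257
UCL = X̄̄ + A₃·s̄ = 35.6057 + 1.182 × 0.8257 = 36.5817

36.582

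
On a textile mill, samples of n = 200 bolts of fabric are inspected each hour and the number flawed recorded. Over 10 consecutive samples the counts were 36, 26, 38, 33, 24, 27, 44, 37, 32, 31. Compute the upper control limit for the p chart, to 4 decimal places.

0.2425

p̄ = Σdᵢ / (k·n) = 328 / (10 × 200) = 0.16400
UCL = p̄ + 3·√(p̄(1−p̄)/n) = 0.16400 + 3 × √(0.16400×0.83600/200) = 0.16400 + 3 × 0.02618 = 0.24255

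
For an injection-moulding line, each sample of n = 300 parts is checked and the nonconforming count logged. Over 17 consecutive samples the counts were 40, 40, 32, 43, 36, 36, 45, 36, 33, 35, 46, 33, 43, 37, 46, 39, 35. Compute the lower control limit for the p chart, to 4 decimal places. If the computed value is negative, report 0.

0.0705

p̄ = Σdᵢ / (k·n) = 655 / (17 × 300) = 0.12843
LCL = p̄ − 3·√(p̄(1−p̄)/n) = 0.12843 − 3 × 0.01932 = 0.07048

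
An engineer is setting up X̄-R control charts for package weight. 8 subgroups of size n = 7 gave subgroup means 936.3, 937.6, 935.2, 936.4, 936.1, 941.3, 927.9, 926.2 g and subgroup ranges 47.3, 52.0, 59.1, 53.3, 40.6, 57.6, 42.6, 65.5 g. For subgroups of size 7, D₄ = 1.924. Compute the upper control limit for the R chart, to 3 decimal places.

R̄ = (47.3 + 52.0 + 59.1 + 53.3 + 40.6 + 57.6 + 42.6 + 65.5) / 8 = 418.0000 / 8 = 52.2500
UCL_R = D₄·R̄ = 1.924 × 52.2500 = 100.5290

100.529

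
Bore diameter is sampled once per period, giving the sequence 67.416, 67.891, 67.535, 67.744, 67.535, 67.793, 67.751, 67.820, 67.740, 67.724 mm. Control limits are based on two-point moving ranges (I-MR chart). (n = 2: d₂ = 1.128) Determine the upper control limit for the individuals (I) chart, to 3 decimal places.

68.201

X̄ = (67.416 + 67.891 + 67.535 + 67.744 + 67.535 + 67.793 + 67.751 + 67.820 + 67.740 + 67.724) / 10 = 67.6949
Moving ranges: 0.475, 0.356, 0.209, 0.209, 0.258, 0.042, 0.069, 0.080, 0.016; M̄R̄ = 1.7140 / 9 = 0.1904
UCL = X̄ + 3·M̄R̄/d₂ = 67.6949 + 3 × 0.1904 / 1.128 = 68.2014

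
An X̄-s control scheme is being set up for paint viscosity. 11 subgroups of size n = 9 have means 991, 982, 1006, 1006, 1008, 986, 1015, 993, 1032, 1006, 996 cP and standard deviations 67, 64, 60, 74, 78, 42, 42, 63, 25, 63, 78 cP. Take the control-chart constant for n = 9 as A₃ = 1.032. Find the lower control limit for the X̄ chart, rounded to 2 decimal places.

X̄̄ = (991 + 982 + 1006 + 1006 + 1008 + 986 + 1015 + 993 + 1032 + 1006 + 996) / 11 = 1001.9091
s̄ = (67 + 64 + 60 + 74 + 78 + 42 + 42 + 63 + 25 + 63 + 78) / 11 = 59.6364
LCL = X̄̄ − A₃·s̄ = 1001.9091 − 1.032 × 59.6364 = 940.3644

940.36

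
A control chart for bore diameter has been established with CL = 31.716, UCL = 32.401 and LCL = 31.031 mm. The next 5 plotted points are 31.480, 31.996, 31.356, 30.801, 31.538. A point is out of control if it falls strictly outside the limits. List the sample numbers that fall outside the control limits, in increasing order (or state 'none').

4

Compare each point to [31.031, 32.401]: sample 4 = 30.801 < LCL.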